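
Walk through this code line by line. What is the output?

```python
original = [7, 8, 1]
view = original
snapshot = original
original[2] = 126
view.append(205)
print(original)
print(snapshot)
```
[7, 8, 126, 205]
[7, 8, 126, 205]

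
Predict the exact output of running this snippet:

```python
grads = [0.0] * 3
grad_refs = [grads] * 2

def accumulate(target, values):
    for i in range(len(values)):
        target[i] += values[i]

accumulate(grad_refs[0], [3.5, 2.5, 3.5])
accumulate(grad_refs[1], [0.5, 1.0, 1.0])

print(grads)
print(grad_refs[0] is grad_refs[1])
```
[4.0, 3.5, 4.5]
True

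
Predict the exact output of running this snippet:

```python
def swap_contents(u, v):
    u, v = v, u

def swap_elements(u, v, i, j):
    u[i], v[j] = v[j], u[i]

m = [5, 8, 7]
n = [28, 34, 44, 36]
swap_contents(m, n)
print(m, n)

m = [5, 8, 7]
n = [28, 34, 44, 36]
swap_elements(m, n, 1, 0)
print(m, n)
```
[5, 8, 7] [28, 34, 44, 36]
[5, 28, 7] [8, 34, 44, 36]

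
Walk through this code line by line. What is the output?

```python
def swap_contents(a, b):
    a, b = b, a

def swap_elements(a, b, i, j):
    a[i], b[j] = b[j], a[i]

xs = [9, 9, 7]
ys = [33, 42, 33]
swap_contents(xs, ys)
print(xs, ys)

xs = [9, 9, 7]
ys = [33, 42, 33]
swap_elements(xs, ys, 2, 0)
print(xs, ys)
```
[9, 9, 7] [33, 42, 33]
[9, 9, 33] [7, 42, 33]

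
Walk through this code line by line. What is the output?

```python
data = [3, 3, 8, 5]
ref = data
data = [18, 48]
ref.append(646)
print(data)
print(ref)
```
[18, 48]
[3, 3, 8, 5, 646]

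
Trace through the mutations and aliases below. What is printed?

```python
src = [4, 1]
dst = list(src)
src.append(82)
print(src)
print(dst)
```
[4, 1, 82]
[4, 1]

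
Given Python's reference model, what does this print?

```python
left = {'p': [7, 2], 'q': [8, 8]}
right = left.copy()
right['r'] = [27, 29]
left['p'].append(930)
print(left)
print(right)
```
{'p': [7, 2, 930], 'q': [8, 8]}
{'p': [7, 2, 930], 'q': [8, 8], 'r': [27, 29]}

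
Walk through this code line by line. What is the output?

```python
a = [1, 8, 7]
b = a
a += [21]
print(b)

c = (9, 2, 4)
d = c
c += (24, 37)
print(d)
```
[1, 8, 7, 21]
(9, 2, 4)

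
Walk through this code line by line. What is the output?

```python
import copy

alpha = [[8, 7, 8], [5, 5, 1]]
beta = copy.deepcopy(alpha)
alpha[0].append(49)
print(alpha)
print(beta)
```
[[8, 7, 8, 49], [5, 5, 1]]
[[8, 7, 8], [5, 5, 1]]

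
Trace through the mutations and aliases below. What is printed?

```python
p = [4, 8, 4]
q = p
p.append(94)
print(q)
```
[4, 8, 4, 94]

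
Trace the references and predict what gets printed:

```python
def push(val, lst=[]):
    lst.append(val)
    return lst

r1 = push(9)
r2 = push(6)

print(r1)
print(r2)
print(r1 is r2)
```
[9, 6]
[9, 6]
True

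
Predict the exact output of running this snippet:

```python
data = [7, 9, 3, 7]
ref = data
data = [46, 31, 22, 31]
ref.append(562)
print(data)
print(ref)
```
[46, 31, 22, 31]
[7, 9, 3, 7, 562]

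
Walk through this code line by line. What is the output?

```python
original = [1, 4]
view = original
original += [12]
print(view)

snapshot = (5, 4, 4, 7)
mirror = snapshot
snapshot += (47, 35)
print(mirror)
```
[1, 4, 12]
(5, 4, 4, 7)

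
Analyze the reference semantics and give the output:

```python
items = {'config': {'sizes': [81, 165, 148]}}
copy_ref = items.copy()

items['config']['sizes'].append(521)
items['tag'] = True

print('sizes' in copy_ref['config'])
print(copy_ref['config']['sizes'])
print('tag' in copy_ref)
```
True
[81, 165, 148, 521]
False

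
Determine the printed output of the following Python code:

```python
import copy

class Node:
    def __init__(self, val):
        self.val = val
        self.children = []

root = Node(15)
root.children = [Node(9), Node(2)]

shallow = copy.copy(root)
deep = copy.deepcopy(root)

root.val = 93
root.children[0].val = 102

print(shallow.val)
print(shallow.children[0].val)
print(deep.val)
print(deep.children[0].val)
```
15
102
15
9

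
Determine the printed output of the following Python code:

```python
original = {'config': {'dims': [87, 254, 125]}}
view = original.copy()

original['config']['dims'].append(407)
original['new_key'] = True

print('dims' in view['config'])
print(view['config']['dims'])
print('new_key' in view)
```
True
[87, 254, 125, 407]
False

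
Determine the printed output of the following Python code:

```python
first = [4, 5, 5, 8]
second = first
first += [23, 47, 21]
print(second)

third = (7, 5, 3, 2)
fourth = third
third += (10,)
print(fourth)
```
[4, 5, 5, 8, 23, 47, 21]
(7, 5, 3, 2)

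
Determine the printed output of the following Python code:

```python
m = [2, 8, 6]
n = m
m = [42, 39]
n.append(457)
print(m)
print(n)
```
[42, 39]
[2, 8, 6, 457]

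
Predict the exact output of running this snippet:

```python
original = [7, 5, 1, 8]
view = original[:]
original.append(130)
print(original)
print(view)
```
[7, 5, 1, 8, 130]
[7, 5, 1, 8]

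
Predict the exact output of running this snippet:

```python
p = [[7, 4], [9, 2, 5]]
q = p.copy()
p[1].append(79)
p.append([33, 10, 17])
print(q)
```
[[7, 4], [9, 2, 5, 79]]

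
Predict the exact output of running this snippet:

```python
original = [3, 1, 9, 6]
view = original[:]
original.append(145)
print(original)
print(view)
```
[3, 1, 9, 6, 145]
[3, 1, 9, 6]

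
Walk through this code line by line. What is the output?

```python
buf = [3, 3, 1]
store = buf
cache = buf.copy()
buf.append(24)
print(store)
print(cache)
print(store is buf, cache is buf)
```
[3, 3, 1, 24]
[3, 3, 1]
True False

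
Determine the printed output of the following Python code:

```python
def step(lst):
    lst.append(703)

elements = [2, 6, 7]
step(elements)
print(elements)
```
[2, 6, 7, 703]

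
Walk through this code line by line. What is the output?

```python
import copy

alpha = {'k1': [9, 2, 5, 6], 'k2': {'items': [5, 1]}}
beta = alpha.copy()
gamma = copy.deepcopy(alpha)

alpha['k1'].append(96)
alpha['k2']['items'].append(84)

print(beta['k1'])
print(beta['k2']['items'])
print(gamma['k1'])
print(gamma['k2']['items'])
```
[9, 2, 5, 6, 96]
[5, 1, 84]
[9, 2, 5, 6]
[5, 1]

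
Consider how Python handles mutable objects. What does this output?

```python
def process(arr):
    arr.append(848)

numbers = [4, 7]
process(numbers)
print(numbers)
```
[4, 7, 848]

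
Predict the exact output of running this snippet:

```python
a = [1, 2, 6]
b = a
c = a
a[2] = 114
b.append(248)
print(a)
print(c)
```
[1, 2, 114, 248]
[1, 2, 114, 248]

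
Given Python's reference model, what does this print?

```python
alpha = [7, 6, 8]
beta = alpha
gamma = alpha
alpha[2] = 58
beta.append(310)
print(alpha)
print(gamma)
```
[7, 6, 58, 310]
[7, 6, 58, 310]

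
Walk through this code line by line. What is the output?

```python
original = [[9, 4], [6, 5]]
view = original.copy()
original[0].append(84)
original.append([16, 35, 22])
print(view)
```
[[9, 4, 84], [6, 5]]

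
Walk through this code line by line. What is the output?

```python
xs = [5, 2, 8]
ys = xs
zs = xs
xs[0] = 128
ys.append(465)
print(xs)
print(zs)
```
[128, 2, 8, 465]
[128, 2, 8, 465]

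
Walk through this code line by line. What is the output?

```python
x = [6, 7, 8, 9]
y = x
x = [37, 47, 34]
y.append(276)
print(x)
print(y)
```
[37, 47, 34]
[6, 7, 8, 9, 276]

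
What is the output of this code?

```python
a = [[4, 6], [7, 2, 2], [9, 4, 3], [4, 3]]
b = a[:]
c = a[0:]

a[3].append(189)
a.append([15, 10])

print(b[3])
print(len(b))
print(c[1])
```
[4, 3, 189]
4
[7, 2, 2]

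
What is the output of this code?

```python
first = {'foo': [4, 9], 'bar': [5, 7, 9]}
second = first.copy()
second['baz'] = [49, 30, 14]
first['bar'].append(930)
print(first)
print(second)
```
{'foo': [4, 9], 'bar': [5, 7, 9, 930]}
{'foo': [4, 9], 'bar': [5, 7, 9, 930], 'baz': [49, 30, 14]}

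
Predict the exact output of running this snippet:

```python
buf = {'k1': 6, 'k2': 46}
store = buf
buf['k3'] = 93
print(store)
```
{'k1': 6, 'k2': 46, 'k3': 93}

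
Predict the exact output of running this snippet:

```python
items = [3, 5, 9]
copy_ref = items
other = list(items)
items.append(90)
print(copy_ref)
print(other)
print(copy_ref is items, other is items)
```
[3, 5, 9, 90]
[3, 5, 9]
True False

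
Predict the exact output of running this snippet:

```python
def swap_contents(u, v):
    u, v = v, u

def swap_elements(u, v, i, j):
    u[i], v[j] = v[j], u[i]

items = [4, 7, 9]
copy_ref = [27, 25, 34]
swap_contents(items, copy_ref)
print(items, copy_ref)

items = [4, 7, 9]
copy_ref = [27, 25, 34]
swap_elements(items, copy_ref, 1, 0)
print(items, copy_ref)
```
[4, 7, 9] [27, 25, 34]
[4, 27, 9] [7, 25, 34]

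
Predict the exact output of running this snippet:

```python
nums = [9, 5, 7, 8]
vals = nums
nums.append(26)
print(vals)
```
[9, 5, 7, 8, 26]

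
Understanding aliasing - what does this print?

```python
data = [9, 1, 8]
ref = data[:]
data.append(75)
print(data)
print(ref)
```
[9, 1, 8, 75]
[9, 1, 8]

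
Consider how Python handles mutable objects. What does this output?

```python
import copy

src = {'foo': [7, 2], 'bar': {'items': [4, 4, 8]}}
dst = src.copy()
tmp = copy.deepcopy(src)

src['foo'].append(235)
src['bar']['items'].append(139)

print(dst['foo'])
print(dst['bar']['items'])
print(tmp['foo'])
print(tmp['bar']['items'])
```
[7, 2, 235]
[4, 4, 8, 139]
[7, 2]
[4, 4, 8]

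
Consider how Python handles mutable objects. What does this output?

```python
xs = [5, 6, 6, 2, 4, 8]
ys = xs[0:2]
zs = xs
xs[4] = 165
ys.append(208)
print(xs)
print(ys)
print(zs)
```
[5, 6, 6, 2, 165, 8]
[5, 6, 208]
[5, 6, 6, 2, 165, 8]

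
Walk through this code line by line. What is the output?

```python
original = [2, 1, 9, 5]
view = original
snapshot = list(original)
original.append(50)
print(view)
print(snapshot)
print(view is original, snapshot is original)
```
[2, 1, 9, 5, 50]
[2, 1, 9, 5]
True False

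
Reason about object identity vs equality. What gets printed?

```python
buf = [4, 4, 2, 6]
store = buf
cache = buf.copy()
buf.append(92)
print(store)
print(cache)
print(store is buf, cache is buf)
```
[4, 4, 2, 6, 92]
[4, 4, 2, 6]
True False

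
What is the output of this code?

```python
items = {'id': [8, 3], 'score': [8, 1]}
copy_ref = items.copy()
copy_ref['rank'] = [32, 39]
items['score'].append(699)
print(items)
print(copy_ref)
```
{'id': [8, 3], 'score': [8, 1, 699]}
{'id': [8, 3], 'score': [8, 1, 699], 'rank': [32, 39]}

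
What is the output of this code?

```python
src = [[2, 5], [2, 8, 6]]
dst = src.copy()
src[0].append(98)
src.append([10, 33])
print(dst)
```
[[2, 5, 98], [2, 8, 6]]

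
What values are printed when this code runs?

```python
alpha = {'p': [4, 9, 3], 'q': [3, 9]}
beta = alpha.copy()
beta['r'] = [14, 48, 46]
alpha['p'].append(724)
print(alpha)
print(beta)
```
{'p': [4, 9, 3, 724], 'q': [3, 9]}
{'p': [4, 9, 3, 724], 'q': [3, 9], 'r': [14, 48, 46]}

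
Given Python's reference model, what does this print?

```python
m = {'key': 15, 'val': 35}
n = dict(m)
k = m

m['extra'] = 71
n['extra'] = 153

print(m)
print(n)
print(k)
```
{'key': 15, 'val': 35, 'extra': 71}
{'key': 15, 'val': 35, 'extra': 153}
{'key': 15, 'val': 35, 'extra': 71}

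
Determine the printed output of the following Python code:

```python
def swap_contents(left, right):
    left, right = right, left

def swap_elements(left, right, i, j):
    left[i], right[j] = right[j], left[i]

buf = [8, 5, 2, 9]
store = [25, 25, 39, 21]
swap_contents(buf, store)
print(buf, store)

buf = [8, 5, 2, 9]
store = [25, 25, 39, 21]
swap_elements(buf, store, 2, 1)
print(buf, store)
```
[8, 5, 2, 9] [25, 25, 39, 21]
[8, 5, 25, 9] [25, 2, 39, 21]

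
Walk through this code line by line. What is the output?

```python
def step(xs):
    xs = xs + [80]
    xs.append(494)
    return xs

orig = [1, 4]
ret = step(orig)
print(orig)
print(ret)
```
[1, 4]
[1, 4, 80, 494]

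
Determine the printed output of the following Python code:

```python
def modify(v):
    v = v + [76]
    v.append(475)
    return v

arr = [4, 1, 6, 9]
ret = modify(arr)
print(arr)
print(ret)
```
[4, 1, 6, 9]
[4, 1, 6, 9, 76, 475]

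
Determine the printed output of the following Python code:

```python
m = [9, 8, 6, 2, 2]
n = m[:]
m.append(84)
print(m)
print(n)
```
[9, 8, 6, 2, 2, 84]
[9, 8, 6, 2, 2]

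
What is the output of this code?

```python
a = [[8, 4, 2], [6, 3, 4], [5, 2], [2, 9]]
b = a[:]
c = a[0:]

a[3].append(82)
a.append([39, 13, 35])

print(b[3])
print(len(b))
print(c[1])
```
[2, 9, 82]
4
[6, 3, 4]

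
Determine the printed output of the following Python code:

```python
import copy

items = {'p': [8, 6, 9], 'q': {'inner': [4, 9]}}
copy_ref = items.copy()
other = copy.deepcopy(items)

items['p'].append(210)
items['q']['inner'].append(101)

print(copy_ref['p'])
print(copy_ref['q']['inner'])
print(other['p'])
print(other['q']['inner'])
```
[8, 6, 9, 210]
[4, 9, 101]
[8, 6, 9]
[4, 9]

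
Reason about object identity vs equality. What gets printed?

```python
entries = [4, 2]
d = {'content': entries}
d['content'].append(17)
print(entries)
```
[4, 2, 17]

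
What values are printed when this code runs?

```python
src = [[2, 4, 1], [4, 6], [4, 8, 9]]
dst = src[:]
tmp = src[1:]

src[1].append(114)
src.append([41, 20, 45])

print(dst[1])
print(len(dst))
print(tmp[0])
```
[4, 6, 114]
3
[4, 6, 114]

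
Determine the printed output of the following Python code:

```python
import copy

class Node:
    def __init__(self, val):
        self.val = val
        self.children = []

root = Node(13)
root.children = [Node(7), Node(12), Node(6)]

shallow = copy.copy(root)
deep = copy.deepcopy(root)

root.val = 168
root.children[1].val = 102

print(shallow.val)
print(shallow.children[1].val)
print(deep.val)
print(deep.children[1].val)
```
13
102
13
12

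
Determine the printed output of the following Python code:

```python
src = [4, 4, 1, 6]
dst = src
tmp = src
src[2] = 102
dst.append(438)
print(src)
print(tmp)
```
[4, 4, 102, 6, 438]
[4, 4, 102, 6, 438]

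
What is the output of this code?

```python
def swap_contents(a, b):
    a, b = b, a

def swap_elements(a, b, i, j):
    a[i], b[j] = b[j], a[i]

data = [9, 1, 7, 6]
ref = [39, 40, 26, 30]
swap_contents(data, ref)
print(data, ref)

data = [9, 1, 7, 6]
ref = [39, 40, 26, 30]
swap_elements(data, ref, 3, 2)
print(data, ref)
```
[9, 1, 7, 6] [39, 40, 26, 30]
[9, 1, 7, 26] [39, 40, 6, 30]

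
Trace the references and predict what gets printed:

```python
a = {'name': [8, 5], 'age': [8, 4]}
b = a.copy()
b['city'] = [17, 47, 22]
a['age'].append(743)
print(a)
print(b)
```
{'name': [8, 5], 'age': [8, 4, 743]}
{'name': [8, 5], 'age': [8, 4, 743], 'city': [17, 47, 22]}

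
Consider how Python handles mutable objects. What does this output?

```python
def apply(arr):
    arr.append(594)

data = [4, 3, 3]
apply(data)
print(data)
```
[4, 3, 3, 594]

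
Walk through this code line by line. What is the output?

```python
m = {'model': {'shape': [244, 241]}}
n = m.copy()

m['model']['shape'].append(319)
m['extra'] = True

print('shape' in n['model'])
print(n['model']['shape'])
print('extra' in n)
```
True
[244, 241, 319]
False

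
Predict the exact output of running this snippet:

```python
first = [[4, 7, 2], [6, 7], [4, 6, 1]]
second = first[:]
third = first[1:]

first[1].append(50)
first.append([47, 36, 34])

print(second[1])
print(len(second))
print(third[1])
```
[6, 7, 50]
3
[4, 6, 1]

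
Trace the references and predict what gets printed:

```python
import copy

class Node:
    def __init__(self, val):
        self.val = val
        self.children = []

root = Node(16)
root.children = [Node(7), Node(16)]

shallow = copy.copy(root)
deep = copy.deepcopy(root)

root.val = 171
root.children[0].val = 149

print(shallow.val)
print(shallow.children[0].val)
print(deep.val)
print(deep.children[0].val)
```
16
149
16
7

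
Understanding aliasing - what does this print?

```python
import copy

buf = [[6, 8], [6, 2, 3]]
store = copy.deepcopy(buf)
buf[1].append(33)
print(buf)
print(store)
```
[[6, 8], [6, 2, 3, 33]]
[[6, 8], [6, 2, 3]]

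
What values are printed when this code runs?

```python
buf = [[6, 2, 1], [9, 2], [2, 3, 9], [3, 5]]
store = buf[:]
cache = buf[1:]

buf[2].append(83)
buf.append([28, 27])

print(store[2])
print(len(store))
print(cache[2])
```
[2, 3, 9, 83]
4
[3, 5]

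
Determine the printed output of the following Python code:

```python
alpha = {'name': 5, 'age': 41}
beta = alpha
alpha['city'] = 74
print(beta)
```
{'name': 5, 'age': 41, 'city': 74}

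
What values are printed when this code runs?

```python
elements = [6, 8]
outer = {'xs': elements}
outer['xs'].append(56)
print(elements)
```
[6, 8, 56]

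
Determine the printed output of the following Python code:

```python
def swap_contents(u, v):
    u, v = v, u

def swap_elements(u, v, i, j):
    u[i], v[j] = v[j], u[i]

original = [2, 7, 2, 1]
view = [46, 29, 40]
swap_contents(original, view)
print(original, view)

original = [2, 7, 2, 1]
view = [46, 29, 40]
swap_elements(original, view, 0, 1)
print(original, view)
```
[2, 7, 2, 1] [46, 29, 40]
[29, 7, 2, 1] [46, 2, 40]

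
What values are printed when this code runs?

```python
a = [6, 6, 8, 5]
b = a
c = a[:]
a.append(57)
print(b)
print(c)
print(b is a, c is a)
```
[6, 6, 8, 5, 57]
[6, 6, 8, 5]
True False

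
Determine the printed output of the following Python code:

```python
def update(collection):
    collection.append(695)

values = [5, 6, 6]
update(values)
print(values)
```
[5, 6, 6, 695]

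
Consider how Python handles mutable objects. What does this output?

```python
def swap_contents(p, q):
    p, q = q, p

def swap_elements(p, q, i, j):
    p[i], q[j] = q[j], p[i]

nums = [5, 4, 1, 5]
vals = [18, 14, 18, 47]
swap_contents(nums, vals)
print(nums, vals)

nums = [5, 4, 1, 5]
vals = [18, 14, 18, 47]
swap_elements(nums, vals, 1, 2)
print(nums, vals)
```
[5, 4, 1, 5] [18, 14, 18, 47]
[5, 18, 1, 5] [18, 14, 4, 47]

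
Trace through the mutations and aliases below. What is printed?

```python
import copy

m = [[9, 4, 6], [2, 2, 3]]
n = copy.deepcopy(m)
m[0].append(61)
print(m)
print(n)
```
[[9, 4, 6, 61], [2, 2, 3]]
[[9, 4, 6], [2, 2, 3]]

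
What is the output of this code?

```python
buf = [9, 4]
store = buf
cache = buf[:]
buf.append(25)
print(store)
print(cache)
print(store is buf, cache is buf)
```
[9, 4, 25]
[9, 4]
True False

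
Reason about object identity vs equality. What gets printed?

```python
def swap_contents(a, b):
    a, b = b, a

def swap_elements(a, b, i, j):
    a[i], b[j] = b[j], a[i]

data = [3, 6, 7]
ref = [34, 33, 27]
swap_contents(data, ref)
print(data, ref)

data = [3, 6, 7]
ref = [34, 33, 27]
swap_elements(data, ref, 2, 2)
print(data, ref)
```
[3, 6, 7] [34, 33, 27]
[3, 6, 27] [34, 33, 7]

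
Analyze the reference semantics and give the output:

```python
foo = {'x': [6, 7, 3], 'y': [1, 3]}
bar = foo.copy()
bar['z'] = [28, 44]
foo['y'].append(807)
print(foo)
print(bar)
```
{'x': [6, 7, 3], 'y': [1, 3, 807]}
{'x': [6, 7, 3], 'y': [1, 3, 807], 'z': [28, 44]}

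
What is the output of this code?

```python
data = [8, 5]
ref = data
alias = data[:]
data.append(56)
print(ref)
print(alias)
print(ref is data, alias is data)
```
[8, 5, 56]
[8, 5]
True False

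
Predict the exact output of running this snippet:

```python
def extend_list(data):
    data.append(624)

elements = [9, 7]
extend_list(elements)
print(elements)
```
[9, 7, 624]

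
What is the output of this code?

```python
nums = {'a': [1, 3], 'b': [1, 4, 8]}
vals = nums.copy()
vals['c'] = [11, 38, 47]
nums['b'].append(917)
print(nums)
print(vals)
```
{'a': [1, 3], 'b': [1, 4, 8, 917]}
{'a': [1, 3], 'b': [1, 4, 8, 917], 'c': [11, 38, 47]}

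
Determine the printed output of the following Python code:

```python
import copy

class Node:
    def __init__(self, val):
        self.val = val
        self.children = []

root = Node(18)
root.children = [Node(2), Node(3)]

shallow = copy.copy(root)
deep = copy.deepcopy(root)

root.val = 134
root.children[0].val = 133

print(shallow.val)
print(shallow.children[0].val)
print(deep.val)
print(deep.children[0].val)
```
18
133
18
2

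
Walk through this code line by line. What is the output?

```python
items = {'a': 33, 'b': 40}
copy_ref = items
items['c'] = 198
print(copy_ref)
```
{'a': 33, 'b': 40, 'c': 198}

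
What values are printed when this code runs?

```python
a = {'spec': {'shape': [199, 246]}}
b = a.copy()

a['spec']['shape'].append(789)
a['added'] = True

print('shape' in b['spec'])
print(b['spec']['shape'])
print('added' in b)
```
True
[199, 246, 789]
False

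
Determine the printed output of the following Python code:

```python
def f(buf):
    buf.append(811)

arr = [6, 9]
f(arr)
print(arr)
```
[6, 9, 811]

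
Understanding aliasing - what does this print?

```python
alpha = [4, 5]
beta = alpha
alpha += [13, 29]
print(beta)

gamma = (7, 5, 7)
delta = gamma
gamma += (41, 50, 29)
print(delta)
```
[4, 5, 13, 29]
(7, 5, 7)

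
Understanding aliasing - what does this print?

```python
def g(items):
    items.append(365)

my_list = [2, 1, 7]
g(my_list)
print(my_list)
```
[2, 1, 7, 365]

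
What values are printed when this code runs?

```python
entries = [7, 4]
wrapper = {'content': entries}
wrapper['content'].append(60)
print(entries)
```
[7, 4, 60]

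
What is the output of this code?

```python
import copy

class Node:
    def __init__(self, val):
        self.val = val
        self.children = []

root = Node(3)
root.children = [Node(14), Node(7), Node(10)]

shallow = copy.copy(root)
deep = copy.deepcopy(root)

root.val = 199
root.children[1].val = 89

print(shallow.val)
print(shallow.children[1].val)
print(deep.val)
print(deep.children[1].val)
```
3
89
3
7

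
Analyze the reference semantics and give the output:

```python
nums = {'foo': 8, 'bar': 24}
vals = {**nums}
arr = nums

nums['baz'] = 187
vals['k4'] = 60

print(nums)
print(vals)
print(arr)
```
{'foo': 8, 'bar': 24, 'baz': 187}
{'foo': 8, 'bar': 24, 'k4': 60}
{'foo': 8, 'bar': 24, 'baz': 187}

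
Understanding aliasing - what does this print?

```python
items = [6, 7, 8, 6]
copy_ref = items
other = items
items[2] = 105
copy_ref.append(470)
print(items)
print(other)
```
[6, 7, 105, 6, 470]
[6, 7, 105, 6, 470]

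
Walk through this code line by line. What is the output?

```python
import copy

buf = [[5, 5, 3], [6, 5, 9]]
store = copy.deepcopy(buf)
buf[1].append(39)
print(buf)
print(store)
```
[[5, 5, 3], [6, 5, 9, 39]]
[[5, 5, 3], [6, 5, 9]]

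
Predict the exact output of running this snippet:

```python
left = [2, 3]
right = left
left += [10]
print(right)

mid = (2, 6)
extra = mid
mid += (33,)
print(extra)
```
[2, 3, 10]
(2, 6)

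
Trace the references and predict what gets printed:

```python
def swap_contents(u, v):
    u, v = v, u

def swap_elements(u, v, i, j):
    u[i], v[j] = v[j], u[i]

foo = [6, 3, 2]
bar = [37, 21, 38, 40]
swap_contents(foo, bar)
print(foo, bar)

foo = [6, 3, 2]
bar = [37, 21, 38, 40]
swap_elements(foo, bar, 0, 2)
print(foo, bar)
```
[6, 3, 2] [37, 21, 38, 40]
[38, 3, 2] [37, 21, 6, 40]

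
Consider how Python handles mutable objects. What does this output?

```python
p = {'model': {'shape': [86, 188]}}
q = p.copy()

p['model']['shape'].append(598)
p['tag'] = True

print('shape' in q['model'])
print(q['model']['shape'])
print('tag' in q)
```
True
[86, 188, 598]
False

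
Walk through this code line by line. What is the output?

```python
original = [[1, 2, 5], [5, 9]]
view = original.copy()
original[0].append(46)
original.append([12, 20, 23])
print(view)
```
[[1, 2, 5, 46], [5, 9]]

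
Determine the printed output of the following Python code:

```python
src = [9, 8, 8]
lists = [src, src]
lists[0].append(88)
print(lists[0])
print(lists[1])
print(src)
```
[9, 8, 8, 88]
[9, 8, 8, 88]
[9, 8, 8, 88]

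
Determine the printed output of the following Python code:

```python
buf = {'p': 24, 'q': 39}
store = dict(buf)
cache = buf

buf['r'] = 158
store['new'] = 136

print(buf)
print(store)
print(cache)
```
{'p': 24, 'q': 39, 'r': 158}
{'p': 24, 'q': 39, 'new': 136}
{'p': 24, 'q': 39, 'r': 158}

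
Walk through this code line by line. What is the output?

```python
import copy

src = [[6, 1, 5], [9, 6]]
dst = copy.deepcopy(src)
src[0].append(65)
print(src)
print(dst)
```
[[6, 1, 5, 65], [9, 6]]
[[6, 1, 5], [9, 6]]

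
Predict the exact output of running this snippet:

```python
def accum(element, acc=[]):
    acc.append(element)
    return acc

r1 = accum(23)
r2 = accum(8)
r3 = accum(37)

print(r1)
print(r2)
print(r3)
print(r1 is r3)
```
[23, 8, 37]
[23, 8, 37]
[23, 8, 37]
True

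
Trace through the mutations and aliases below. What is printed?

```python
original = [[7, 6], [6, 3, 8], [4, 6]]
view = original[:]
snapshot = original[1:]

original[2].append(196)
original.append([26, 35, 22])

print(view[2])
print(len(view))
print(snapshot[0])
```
[4, 6, 196]
3
[6, 3, 8]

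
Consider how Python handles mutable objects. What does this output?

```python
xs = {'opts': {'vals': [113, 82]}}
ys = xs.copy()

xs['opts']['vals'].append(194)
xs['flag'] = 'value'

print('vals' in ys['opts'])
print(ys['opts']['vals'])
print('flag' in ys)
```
True
[113, 82, 194]
False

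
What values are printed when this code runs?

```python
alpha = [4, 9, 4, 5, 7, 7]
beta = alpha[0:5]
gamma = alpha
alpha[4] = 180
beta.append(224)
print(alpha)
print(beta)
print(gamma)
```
[4, 9, 4, 5, 180, 7]
[4, 9, 4, 5, 7, 224]
[4, 9, 4, 5, 180, 7]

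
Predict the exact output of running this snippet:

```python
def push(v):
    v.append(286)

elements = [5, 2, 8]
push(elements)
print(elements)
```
[5, 2, 8, 286]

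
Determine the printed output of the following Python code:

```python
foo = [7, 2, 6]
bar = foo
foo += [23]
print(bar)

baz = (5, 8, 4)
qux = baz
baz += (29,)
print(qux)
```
[7, 2, 6, 23]
(5, 8, 4)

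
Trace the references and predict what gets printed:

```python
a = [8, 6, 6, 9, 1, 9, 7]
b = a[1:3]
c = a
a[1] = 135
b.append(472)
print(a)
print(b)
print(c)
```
[8, 135, 6, 9, 1, 9, 7]
[6, 6, 472]
[8, 135, 6, 9, 1, 9, 7]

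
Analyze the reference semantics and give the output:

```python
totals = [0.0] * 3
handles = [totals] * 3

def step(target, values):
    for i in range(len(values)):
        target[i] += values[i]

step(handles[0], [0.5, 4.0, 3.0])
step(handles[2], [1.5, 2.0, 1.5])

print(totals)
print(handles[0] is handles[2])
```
[2.0, 6.0, 4.5]
True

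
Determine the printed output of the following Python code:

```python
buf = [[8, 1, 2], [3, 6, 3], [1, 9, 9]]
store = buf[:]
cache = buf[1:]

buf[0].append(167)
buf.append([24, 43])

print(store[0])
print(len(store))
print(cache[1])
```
[8, 1, 2, 167]
3
[1, 9, 9]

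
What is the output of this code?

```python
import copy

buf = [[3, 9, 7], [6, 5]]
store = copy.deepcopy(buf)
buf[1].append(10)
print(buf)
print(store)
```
[[3, 9, 7], [6, 5, 10]]
[[3, 9, 7], [6, 5]]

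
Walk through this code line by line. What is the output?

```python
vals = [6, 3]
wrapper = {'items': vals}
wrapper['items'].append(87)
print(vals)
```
[6, 3, 87]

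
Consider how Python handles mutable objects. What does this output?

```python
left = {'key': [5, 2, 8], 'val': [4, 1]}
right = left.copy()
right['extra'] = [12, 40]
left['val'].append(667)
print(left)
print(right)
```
{'key': [5, 2, 8], 'val': [4, 1, 667]}
{'key': [5, 2, 8], 'val': [4, 1, 667], 'extra': [12, 40]}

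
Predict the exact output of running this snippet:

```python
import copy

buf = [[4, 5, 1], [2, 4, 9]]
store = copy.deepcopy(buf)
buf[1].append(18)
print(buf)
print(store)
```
[[4, 5, 1], [2, 4, 9, 18]]
[[4, 5, 1], [2, 4, 9]]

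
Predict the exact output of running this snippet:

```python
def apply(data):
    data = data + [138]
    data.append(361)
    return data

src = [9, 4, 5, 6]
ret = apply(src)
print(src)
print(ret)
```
[9, 4, 5, 6]
[9, 4, 5, 6, 138, 361]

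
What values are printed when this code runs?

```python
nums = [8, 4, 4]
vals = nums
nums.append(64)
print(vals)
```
[8, 4, 4, 64]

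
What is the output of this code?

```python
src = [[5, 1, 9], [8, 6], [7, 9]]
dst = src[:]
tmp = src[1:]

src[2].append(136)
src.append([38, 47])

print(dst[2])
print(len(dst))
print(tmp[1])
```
[7, 9, 136]
3
[7, 9, 136]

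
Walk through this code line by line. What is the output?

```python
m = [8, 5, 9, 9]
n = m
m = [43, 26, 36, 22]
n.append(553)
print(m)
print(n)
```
[43, 26, 36, 22]
[8, 5, 9, 9, 553]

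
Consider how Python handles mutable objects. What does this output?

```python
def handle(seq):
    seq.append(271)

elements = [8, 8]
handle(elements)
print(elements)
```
[8, 8, 271]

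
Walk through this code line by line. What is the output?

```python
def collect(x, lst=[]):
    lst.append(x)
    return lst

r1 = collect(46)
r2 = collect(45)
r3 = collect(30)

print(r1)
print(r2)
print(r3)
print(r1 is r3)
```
[46, 45, 30]
[46, 45, 30]
[46, 45, 30]
True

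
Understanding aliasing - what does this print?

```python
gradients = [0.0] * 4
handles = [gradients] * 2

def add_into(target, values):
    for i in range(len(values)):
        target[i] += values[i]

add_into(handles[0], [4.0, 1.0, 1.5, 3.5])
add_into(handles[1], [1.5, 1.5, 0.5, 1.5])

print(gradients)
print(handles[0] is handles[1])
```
[5.5, 2.5, 2.0, 5.0]
True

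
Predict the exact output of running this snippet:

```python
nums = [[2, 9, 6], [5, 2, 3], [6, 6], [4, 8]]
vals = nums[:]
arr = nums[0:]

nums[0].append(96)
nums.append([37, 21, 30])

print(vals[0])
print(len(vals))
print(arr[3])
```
[2, 9, 6, 96]
4
[4, 8]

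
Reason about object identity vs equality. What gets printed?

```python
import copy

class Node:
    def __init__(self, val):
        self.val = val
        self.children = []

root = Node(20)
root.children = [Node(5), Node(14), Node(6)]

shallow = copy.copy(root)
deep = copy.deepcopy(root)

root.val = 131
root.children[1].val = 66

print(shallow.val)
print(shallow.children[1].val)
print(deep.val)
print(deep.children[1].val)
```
20
66
20
14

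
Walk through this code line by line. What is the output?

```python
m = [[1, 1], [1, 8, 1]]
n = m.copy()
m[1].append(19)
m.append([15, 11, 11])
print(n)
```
[[1, 1], [1, 8, 1, 19]]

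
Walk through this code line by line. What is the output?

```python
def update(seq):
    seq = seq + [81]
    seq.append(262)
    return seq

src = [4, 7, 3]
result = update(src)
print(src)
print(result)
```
[4, 7, 3]
[4, 7, 3, 81, 262]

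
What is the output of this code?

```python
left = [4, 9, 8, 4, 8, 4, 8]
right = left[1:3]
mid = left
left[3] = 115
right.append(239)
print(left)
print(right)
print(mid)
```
[4, 9, 8, 115, 8, 4, 8]
[9, 8, 239]
[4, 9, 8, 115, 8, 4, 8]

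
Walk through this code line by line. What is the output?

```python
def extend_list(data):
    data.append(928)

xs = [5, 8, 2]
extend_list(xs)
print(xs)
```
[5, 8, 2, 928]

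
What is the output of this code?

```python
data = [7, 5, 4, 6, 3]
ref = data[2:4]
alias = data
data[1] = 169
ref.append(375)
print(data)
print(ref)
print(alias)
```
[7, 169, 4, 6, 3]
[4, 6, 375]
[7, 169, 4, 6, 3]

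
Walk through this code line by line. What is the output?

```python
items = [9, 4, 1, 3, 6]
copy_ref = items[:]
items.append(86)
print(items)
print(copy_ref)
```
[9, 4, 1, 3, 6, 86]
[9, 4, 1, 3, 6]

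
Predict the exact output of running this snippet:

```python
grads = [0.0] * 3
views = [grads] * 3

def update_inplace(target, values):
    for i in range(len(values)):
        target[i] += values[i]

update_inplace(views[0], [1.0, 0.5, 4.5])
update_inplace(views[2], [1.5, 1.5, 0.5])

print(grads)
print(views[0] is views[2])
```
[2.5, 2.0, 5.0]
True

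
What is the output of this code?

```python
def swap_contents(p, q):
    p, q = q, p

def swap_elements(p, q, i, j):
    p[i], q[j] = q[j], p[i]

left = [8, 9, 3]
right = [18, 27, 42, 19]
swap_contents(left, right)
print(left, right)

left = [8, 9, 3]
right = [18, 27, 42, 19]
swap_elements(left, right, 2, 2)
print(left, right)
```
[8, 9, 3] [18, 27, 42, 19]
[8, 9, 42] [18, 27, 3, 19]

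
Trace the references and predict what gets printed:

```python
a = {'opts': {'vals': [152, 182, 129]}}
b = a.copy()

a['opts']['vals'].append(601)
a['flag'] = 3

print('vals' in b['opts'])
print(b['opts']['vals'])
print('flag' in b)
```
True
[152, 182, 129, 601]
False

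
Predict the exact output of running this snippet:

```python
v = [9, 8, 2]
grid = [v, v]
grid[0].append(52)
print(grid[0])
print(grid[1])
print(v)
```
[9, 8, 2, 52]
[9, 8, 2, 52]
[9, 8, 2, 52]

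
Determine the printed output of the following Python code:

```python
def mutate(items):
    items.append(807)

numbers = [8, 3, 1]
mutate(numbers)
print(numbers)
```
[8, 3, 1, 807]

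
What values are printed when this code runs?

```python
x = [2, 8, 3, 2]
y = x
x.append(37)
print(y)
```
[2, 8, 3, 2, 37]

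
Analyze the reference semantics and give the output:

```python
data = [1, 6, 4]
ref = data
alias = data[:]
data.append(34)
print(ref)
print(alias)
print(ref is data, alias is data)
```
[1, 6, 4, 34]
[1, 6, 4]
True False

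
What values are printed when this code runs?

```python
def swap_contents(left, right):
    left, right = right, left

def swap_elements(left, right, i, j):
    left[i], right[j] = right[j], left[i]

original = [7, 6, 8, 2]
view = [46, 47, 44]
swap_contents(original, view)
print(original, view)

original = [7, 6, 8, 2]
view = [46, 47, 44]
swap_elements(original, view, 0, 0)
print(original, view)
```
[7, 6, 8, 2] [46, 47, 44]
[46, 6, 8, 2] [7, 47, 44]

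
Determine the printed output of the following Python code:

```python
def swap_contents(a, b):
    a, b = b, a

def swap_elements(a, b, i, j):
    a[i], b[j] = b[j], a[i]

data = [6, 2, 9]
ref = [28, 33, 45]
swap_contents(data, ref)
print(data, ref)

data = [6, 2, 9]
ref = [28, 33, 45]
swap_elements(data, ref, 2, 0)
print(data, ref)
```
[6, 2, 9] [28, 33, 45]
[6, 2, 28] [9, 33, 45]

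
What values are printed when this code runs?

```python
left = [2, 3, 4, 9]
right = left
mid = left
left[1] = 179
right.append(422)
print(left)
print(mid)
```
[2, 179, 4, 9, 422]
[2, 179, 4, 9, 422]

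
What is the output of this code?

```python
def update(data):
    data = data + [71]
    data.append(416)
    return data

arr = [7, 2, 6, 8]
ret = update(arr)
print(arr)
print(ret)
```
[7, 2, 6, 8]
[7, 2, 6, 8, 71, 416]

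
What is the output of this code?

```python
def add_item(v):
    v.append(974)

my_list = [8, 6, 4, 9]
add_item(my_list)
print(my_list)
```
[8, 6, 4, 9, 974]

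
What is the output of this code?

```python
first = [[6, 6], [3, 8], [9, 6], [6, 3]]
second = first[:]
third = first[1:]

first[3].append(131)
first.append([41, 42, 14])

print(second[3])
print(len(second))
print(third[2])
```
[6, 3, 131]
4
[6, 3, 131]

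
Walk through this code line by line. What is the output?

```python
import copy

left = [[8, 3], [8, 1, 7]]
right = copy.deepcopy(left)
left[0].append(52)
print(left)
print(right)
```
[[8, 3, 52], [8, 1, 7]]
[[8, 3], [8, 1, 7]]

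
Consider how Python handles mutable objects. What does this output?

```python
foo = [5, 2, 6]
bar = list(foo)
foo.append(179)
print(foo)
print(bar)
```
[5, 2, 6, 179]
[5, 2, 6]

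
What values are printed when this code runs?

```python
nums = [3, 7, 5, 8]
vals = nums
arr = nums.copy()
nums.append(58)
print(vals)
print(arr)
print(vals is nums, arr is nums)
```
[3, 7, 5, 8, 58]
[3, 7, 5, 8]
True False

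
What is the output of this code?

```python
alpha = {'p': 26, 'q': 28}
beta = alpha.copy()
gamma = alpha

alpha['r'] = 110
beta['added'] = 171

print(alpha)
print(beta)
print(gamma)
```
{'p': 26, 'q': 28, 'r': 110}
{'p': 26, 'q': 28, 'added': 171}
{'p': 26, 'q': 28, 'r': 110}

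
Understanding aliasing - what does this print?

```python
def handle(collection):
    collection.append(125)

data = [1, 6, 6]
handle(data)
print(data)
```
[1, 6, 6, 125]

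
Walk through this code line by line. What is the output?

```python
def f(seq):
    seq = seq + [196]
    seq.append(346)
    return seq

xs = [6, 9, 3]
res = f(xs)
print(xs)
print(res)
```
[6, 9, 3]
[6, 9, 3, 196, 346]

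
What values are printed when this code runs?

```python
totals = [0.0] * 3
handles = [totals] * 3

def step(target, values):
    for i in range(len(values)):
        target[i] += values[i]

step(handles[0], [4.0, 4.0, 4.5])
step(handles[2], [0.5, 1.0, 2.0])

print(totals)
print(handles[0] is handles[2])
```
[4.5, 5.0, 6.5]
True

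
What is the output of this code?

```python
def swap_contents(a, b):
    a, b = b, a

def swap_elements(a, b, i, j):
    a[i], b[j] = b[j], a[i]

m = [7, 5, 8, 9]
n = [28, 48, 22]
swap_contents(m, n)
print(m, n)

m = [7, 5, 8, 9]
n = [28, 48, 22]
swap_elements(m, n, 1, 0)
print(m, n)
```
[7, 5, 8, 9] [28, 48, 22]
[7, 28, 8, 9] [5, 48, 22]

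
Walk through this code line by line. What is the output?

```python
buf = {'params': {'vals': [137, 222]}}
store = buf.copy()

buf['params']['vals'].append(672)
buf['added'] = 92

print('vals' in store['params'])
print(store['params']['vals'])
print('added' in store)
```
True
[137, 222, 672]
False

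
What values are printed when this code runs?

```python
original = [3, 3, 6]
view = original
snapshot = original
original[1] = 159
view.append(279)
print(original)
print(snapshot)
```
[3, 159, 6, 279]
[3, 159, 6, 279]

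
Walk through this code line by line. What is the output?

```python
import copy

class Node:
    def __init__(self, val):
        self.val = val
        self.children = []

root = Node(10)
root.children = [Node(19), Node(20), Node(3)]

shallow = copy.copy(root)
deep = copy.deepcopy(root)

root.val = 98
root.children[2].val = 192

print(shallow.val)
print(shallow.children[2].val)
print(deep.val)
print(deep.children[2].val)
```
10
192
10
3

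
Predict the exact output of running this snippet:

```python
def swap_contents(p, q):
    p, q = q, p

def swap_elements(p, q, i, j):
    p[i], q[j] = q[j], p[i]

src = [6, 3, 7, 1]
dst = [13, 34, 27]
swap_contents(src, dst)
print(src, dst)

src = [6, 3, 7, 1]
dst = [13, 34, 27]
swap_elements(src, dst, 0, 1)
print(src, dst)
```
[6, 3, 7, 1] [13, 34, 27]
[34, 3, 7, 1] [13, 6, 27]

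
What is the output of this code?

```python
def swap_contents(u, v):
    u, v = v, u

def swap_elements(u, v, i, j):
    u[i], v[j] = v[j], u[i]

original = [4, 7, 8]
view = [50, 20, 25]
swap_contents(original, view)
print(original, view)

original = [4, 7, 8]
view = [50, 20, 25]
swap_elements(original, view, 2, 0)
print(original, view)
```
[4, 7, 8] [50, 20, 25]
[4, 7, 50] [8, 20, 25]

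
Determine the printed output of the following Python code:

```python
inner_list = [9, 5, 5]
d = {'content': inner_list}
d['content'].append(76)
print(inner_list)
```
[9, 5, 5, 76]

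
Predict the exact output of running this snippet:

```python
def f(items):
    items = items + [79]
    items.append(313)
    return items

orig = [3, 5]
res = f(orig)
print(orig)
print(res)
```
[3, 5]
[3, 5, 79, 313]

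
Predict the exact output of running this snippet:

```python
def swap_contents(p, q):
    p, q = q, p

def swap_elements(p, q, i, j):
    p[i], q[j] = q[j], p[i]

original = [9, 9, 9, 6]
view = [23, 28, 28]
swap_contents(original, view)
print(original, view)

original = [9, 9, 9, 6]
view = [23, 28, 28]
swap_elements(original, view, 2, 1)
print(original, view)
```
[9, 9, 9, 6] [23, 28, 28]
[9, 9, 28, 6] [23, 9, 28]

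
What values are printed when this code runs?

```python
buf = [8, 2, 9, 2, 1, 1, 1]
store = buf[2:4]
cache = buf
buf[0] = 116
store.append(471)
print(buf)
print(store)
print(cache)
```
[116, 2, 9, 2, 1, 1, 1]
[9, 2, 471]
[116, 2, 9, 2, 1, 1, 1]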